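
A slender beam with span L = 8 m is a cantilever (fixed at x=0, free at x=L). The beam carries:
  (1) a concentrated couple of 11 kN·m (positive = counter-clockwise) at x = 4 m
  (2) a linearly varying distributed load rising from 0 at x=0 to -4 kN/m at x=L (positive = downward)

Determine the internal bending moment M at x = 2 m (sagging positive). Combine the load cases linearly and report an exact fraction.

Load 1 — applied couple M₀=11 kN·m at a=4 m (b=L-a=4):
  M_1 = M₀  [x≤a] = 11 = 11 kN·m
Load 2 — triangular load w₀=-4 kN/m (0→w₀ over full span):
  M_2 = w₀Lx/2 - w₀L²/3 - w₀x³/(6L) = (-4)·8·2/2 - (-4)·8²/3 - (-4)·2³/(6·8) = 54 kN·m
Superposition: M = Σ M_i = 65 kN·m ≈ 65.000000 kN·m

M(2) = 65 kN·m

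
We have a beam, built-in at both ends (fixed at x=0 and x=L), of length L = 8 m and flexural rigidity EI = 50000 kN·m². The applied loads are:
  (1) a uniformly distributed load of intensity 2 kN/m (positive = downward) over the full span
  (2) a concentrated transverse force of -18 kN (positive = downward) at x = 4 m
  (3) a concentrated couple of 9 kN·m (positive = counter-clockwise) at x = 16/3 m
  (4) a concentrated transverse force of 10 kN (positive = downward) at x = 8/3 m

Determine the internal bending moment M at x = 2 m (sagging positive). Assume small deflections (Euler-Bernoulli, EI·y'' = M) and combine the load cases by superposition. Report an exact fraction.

M(2) = 116/27 kN·m

Load 1 — uniform load w=2 kN/m over full span:
  M_1 = wLx/2 - wL²/12 - wx²/2 = 2·8·2/2 - 2·8²/12 - 2·2²/2 = 4/3 kN·m
Load 2 — point force P=-18 kN at a=4 m (b=L-a=4):
  M_2 = Pb²(3a+b)x/L³ - Pab²/L²  [x≤a] = (-18)·4²·(3·4+4)·2/8³ - (-18)·4·4²/8² = 0 kN·m
Load 3 — applied couple M₀=9 kN·m at a=16/3 m (b=L-a=8/3):
  M_3 = R_Ax - M_A  [x≤a] with R_A=3/2, M_A=3 = (3/2)·2 - 3 = 0 kN·m
Load 4 — point force P=10 kN at a=8/3 m (b=L-a=16/3):
  M_4 = Pb²(3a+b)x/L³ - Pab²/L²  [x≤a] = 10·(16/3)²·(3·(8/3)+(16/3))·2/8³ - 10·(8/3)·(16/3)²/8² = 80/27 kN·m
Superposition: M = Σ M_i = 116/27 kN·m ≈ 4.296296 kN·m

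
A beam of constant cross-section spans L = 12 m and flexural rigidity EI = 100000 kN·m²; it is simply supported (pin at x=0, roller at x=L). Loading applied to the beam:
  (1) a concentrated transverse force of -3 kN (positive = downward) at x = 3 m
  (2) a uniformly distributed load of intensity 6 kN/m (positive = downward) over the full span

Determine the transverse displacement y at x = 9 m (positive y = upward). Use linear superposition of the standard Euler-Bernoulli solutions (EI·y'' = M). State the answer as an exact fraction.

y(9) = -1107/100000 m

Load 1 — point force P=-3 kN at a=3 m (b=L-a=9):
  y_1 = -Pa(L-x)(2Lx-a²-x²)/(6LEI)  [x>a] = -(-3)·3·(12-9)·(2·12·9-3²-9²)/(6·12·100000) = 189/400000 m
Load 2 — uniform load w=6 kN/m over full span:
  y_2 = -wx(L³-2Lx²+x³)/(24EI) = -6·9·(12³-2·12·9²+9³)/(24·100000) = -4617/400000 m
Superposition: y = Σ y_i = -1107/100000 m ≈ -0.011070 m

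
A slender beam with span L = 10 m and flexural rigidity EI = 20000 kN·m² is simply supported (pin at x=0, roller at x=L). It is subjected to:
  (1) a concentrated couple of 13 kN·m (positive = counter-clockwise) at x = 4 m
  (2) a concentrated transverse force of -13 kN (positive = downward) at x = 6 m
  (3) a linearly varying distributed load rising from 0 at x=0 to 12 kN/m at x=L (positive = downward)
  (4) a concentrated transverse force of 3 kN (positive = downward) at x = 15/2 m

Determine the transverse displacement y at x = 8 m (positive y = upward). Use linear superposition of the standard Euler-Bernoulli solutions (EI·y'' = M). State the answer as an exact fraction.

y(8) = -136277/8000000 m

Load 1 — applied couple M₀=13 kN·m at a=4 m (b=L-a=6):
  y_1 = (M₀x³/(6L)-M₀(x-a)²/2+C₁x)/EI  [x>a] with C₁=M₀(3b²-L²)/(6L)=26/15 = (13·8³/(6·10)-13·(8-4)²/2+(26/15)·8)/20000 = 13/12500 m
Load 2 — point force P=-13 kN at a=6 m (b=L-a=4):
  y_2 = -Pa(L-x)(2Lx-a²-x²)/(6LEI)  [x>a] = -(-13)·6·(10-8)·(2·10·8-6²-8²)/(6·10·20000) = 39/5000 m
Load 3 — triangular load w₀=12 kN/m (0→w₀ over full span):
  y_3 = -w₀x(7L⁴-10L²x²+3x⁴)/(360LEI) = -12·8·(7·10⁴-10·10²·8²+3·8⁴)/(360·10·20000) = -381/15625 m
Load 4 — point force P=3 kN at a=15/2 m (b=L-a=5/2):
  y_4 = -Pa(L-x)(2Lx-a²-x²)/(6LEI)  [x>a] = -3·(15/2)·(10-8)·(2·10·8-(15/2)²-8²)/(6·10·20000) = -477/320000 m
Superposition: y = Σ y_i = -136277/8000000 m ≈ -0.017035 m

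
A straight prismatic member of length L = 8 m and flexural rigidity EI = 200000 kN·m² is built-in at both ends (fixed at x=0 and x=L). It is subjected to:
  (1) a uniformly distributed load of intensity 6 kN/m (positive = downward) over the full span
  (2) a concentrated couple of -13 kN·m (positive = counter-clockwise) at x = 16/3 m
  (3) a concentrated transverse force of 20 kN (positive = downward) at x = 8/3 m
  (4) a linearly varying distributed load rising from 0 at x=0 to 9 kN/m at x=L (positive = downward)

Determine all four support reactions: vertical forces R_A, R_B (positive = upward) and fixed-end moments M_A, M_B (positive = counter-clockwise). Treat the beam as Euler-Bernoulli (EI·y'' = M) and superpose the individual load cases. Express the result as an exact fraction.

Load 1 — uniform load w=6 kN/m over full span:
  R_A = wL/2 = 6·8/2 = 24 kN
  M_A = wL²/12 = 6·8²/12 = 32 kN·m
  R_B = wL/2 = 6·8/2 = 24 kN
  M_B = -wL²/12 = -6·8²/12 = -32 kN·m
Load 2 — applied couple M₀=-13 kN·m at a=16/3 m (b=L-a=8/3):
  R_A = 6M₀ab/L³ = 6·(-13)·(16/3)·(8/3)/8³ = -13/6 kN
  M_A = M₀b(2a-b)/L² = (-13)·(8/3)·(2·(16/3)-(8/3))/8² = -13/3 kN·m
  R_B = -6M₀ab/L³ = -6·(-13)·(16/3)·(8/3)/8³ = 13/6 kN
  M_B = M₀a(2b-a)/L² = (-13)·(16/3)·(2·(8/3)-(16/3))/8² = 0 kN·m
Load 3 — point force P=20 kN at a=8/3 m (b=L-a=16/3):
  R_A = Pb²(3a+b)/L³ = 20·(16/3)²·(3·(8/3)+(16/3))/8³ = 400/27 kN
  M_A = Pab²/L² = 20·(8/3)·(16/3)²/8² = 640/27 kN·m
  R_B = Pa²(a+3b)/L³ = 20·(8/3)²·((8/3)+3·(16/3))/8³ = 140/27 kN
  M_B = -Pa²b/L² = -20·(8/3)²·(16/3)/8² = -320/27 kN·m
Load 4 — triangular load w₀=9 kN/m (0→w₀ over full span):
  R_A = 3w₀L/20 = 3·9·8/20 = 54/5 kN
  M_A = w₀L²/30 = 9·8²/30 = 96/5 kN·m
  R_B = 7w₀L/20 = 7·9·8/20 = 126/5 kN
  M_B = -w₀L²/20 = -9·8²/20 = -144/5 kN·m
Superposition: R_A = 12811/270 kN, M_A = 9527/135 kN·m, R_B = 15269/270 kN, M_B = -9808/135 kN·m

R_A = 12811/270 kN, M_A = 9527/135 kN·m, R_B = 15269/270 kN, M_B = -9808/135 kN·m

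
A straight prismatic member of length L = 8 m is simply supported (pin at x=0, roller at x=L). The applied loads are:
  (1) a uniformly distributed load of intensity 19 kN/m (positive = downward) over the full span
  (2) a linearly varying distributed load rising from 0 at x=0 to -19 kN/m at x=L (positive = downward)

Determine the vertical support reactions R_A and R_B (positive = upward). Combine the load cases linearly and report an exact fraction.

Load 1 — uniform load w=19 kN/m over full span:
  R_A = wL/2 = 19·8/2 = 76 kN
  R_B = wL/2 = 19·8/2 = 76 kN
Load 2 — triangular load w₀=-19 kN/m (0→w₀ over full span):
  R_A = w₀L/6 = (-19)·8/6 = -76/3 kN
  R_B = w₀L/3 = (-19)·8/3 = -152/3 kN
Superposition: R_A = 152/3 kN, R_B = 76/3 kN

R_A = 152/3 kN, R_B = 76/3 kN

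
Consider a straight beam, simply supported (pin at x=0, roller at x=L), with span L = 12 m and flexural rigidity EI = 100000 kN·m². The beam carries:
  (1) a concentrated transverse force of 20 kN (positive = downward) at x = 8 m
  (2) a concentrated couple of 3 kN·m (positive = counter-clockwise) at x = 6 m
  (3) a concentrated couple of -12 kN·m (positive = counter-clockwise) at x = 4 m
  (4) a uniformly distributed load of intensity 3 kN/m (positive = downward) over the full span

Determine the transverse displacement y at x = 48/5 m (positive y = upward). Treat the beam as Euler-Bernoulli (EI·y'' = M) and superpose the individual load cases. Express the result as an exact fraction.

y(48/5) = -853213/93750000 m

Load 1 — point force P=20 kN at a=8 m (b=L-a=4):
  y_1 = -Pa(L-x)(2Lx-a²-x²)/(6LEI)  [x>a] = -20·8·(12-(48/5))·(2·12·(48/5)-8²-(48/5)²)/(6·12·100000) = -928/234375 m
Load 2 — applied couple M₀=3 kN·m at a=6 m (b=L-a=6):
  y_2 = (M₀x³/(6L)-M₀(x-a)²/2+C₁x)/EI  [x>a] with C₁=M₀(3b²-L²)/(6L)=-3/2 = (3·(48/5)³/(6·12)-3·((48/5)-6)²/2+(-3/2)·(48/5))/100000 = 189/6250000 m
Load 3 — applied couple M₀=-12 kN·m at a=4 m (b=L-a=8):
  y_3 = (M₀x³/(6L)-M₀(x-a)²/2+C₁x)/EI  [x>a] with C₁=M₀(3b²-L²)/(6L)=-8 = ((-12)·(48/5)³/(6·12)-(-12)·((48/5)-4)²/2+(-8)·(48/5))/100000 = -141/390625 m
Load 4 — uniform load w=3 kN/m over full span:
  y_4 = -wx(L³-2Lx²+x³)/(24EI) = -3·(48/5)·(12³-2·12·(48/5)²+(48/5)³)/(24·100000) = -9396/1953125 m
Superposition: y = Σ y_i = -853213/93750000 m ≈ -0.009101 m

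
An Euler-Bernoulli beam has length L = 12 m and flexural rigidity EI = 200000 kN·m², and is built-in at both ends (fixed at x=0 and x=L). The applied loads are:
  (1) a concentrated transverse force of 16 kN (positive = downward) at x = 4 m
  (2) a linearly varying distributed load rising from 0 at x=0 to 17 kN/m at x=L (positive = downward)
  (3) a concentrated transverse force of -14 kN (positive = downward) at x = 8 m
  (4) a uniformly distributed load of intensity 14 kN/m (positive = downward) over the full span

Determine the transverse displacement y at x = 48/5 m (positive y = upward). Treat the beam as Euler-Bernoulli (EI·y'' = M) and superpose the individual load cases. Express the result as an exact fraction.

Load 1 — point force P=16 kN at a=4 m (b=L-a=8):
  y_1 = -Pa²(L-x)²(3bL-(3b+a)(L-x))/(6L³EI)  [x>a] = -16·4²·(12-(48/5))²·(3·8·12-(3·8+4)·(12-(48/5)))/(6·12³·200000) = -184/1171875 m
Load 2 — triangular load w₀=17 kN/m (0→w₀ over full span):
  y_2 = -w₀x²(L-x)²(x+2L)/(120LEI) = -17·(48/5)²·(12-(48/5))²·((48/5)+2·12)/(120·12·200000) = -51408/48828125 m
Load 3 — point force P=-14 kN at a=8 m (b=L-a=4):
  y_3 = -Pa²(L-x)²(3bL-(3b+a)(L-x))/(6L³EI)  [x>a] = -(-14)·8²·(12-(48/5))²·(3·4·12-(3·4+8)·(12-(48/5)))/(6·12³·200000) = 56/234375 m
Load 4 — uniform load w=14 kN/m over full span:
  y_4 = -wx²(L-x)²/(24EI) = -14·(48/5)²·(12-(48/5))²/(24·200000) = -3024/1953125 m
Superposition: y = Σ y_i = -123008/48828125 m ≈ -0.002519 m

y(48/5) = -123008/48828125 m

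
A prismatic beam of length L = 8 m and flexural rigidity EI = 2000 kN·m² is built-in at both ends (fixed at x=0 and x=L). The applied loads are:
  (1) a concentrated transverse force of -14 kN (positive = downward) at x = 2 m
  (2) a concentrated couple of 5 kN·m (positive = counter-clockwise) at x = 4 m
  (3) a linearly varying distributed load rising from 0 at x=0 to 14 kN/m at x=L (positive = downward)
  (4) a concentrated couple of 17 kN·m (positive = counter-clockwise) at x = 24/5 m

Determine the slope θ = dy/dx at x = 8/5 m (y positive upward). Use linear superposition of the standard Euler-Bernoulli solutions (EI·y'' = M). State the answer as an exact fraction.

Load 1 — point force P=-14 kN at a=2 m (b=L-a=6):
  θ_1 = -Pb²x(2aL-(3a+b)x)/(2L³EI)  [x≤a] = -(-14)·6²·(8/5)·(2·2·8-(3·2+6)·(8/5))/(2·8³·2000) = 63/12500 rad
Load 2 — applied couple M₀=5 kN·m at a=4 m (b=L-a=4):
  θ_2 = (R_Ax²/2 - M_Ax)/EI  [x≤a] with R_A=15/16, M_A=5/4 = ((15/16)·(8/5)²/2 - (5/4)·(8/5))/2000 = -1/2500 rad
Load 3 — triangular load w₀=14 kN/m (0→w₀ over full span):
  θ_3 = -w₀(2x(L-x)(L-2x)(x+2L)+x²(L-x)²)/(120LEI) = -14·(2·(8/5)·(8-(8/5))·(8-2·(8/5))·((8/5)+2·8)+(8/5)²·(8-(8/5))²)/(120·8·2000) = -3136/234375 rad
Load 4 — applied couple M₀=17 kN·m at a=24/5 m (b=L-a=16/5):
  θ_4 = (R_Ax²/2 - M_Ax)/EI  [x≤a] with R_A=153/50, M_A=136/25 = ((153/50)·(8/5)²/2 - (136/25)·(8/5))/2000 = -187/78125 rad
Superposition: θ = Σ θ_i = -5219/468750 rad ≈ -0.011134 rad

θ(8/5) = -5219/468750 rad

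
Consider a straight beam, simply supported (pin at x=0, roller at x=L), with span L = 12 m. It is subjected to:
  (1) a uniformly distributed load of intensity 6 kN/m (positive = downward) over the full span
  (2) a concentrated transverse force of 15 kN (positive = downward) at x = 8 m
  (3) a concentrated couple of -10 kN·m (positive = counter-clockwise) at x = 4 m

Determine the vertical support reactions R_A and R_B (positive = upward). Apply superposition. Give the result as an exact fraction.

R_A = 241/6 kN, R_B = 281/6 kN

Load 1 — uniform load w=6 kN/m over full span:
  R_A = wL/2 = 6·12/2 = 36 kN
  R_B = wL/2 = 6·12/2 = 36 kN
Load 2 — point force P=15 kN at a=8 m (b=L-a=4):
  R_A = Pb/L = 15·4/12 = 5 kN
  R_B = Pa/L = 15·8/12 = 10 kN
Load 3 — applied couple M₀=-10 kN·m at a=4 m (b=L-a=8):
  R_A = M₀/L = (-10)/12 = -5/6 kN
  R_B = -M₀/L = -(-10)/12 = 5/6 kN
Superposition: R_A = 241/6 kN, R_B = 281/6 kN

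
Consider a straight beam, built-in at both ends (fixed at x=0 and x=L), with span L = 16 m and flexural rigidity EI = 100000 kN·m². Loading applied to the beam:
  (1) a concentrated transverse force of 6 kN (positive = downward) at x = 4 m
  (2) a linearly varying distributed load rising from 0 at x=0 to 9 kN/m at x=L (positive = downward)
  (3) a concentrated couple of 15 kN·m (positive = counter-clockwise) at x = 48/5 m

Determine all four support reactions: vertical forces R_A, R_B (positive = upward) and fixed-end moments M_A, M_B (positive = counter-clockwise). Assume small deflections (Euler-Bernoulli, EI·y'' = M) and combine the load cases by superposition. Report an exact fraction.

R_A = 2241/80 kN, M_A = 951/10 kN·m, R_B = 3999/80 kN, M_B = -1179/10 kN·m

Load 1 — point force P=6 kN at a=4 m (b=L-a=12):
  R_A = Pb²(3a+b)/L³ = 6·12²·(3·4+12)/16³ = 81/16 kN
  M_A = Pab²/L² = 6·4·12²/16² = 27/2 kN·m
  R_B = Pa²(a+3b)/L³ = 6·4²·(4+3·12)/16³ = 15/16 kN
  M_B = -Pa²b/L² = -6·4²·12/16² = -9/2 kN·m
Load 2 — triangular load w₀=9 kN/m (0→w₀ over full span):
  R_A = 3w₀L/20 = 3·9·16/20 = 108/5 kN
  M_A = w₀L²/30 = 9·16²/30 = 384/5 kN·m
  R_B = 7w₀L/20 = 7·9·16/20 = 252/5 kN
  M_B = -w₀L²/20 = -9·16²/20 = -576/5 kN·m
Load 3 — applied couple M₀=15 kN·m at a=48/5 m (b=L-a=32/5):
  R_A = 6M₀ab/L³ = 6·15·(48/5)·(32/5)/16³ = 27/20 kN
  M_A = M₀b(2a-b)/L² = 15·(32/5)·(2·(48/5)-(32/5))/16² = 24/5 kN·m
  R_B = -6M₀ab/L³ = -6·15·(48/5)·(32/5)/16³ = -27/20 kN
  M_B = M₀a(2b-a)/L² = 15·(48/5)·(2·(32/5)-(48/5))/16² = 9/5 kN·m
Superposition: R_A = 2241/80 kN, M_A = 951/10 kN·m, R_B = 3999/80 kN, M_B = -1179/10 kN·m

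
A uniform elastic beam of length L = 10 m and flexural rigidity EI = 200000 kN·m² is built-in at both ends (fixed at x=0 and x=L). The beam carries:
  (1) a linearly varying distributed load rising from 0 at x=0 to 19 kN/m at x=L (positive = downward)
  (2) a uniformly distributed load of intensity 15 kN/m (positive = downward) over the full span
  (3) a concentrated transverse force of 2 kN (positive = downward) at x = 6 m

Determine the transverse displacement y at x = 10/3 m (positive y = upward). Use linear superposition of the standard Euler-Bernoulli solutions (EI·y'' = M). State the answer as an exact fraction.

y(10/3) = -22663/9112500 m

Load 1 — triangular load w₀=19 kN/m (0→w₀ over full span):
  y_1 = -w₀x²(L-x)²(x+2L)/(120LEI) = -19·(10/3)²·(10-(10/3))²·((10/3)+2·10)/(120·10·200000) = -133/145800 m
Load 2 — uniform load w=15 kN/m over full span:
  y_2 = -wx²(L-x)²/(24EI) = -15·(10/3)²·(10-(10/3))²/(24·200000) = -1/648 m
Load 3 — point force P=2 kN at a=6 m (b=L-a=4):
  y_3 = -Pb²x²(3aL-(3a+b)x)/(6L³EI)  [x≤a] = -2·4²·(10/3)²·(3·6·10-(3·6+4)·(10/3))/(6·10³·200000) = -8/253125 m
Superposition: y = Σ y_i = -22663/9112500 m ≈ -0.002487 m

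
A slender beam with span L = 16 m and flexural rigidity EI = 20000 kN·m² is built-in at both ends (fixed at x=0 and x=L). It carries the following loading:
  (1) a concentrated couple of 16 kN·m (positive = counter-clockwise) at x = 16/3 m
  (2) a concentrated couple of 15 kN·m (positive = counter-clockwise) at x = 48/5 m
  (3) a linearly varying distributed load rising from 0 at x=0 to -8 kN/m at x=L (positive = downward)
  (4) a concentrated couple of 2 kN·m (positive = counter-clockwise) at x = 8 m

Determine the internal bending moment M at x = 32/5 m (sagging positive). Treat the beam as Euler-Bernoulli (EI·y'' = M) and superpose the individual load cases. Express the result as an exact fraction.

M(32/5) = -26771/750 kN·m

Load 1 — applied couple M₀=16 kN·m at a=16/3 m (b=L-a=32/3):
  M_1 = R_Ax - M_A - M₀  [x>a] with R_A=4/3, M_A=0 = (4/3)·(32/5) - 0 - 16 = -112/15 kN·m
Load 2 — applied couple M₀=15 kN·m at a=48/5 m (b=L-a=32/5):
  M_2 = R_Ax - M_A  [x≤a] with R_A=27/20, M_A=24/5 = (27/20)·(32/5) - (24/5) = 96/25 kN·m
Load 3 — triangular load w₀=-8 kN/m (0→w₀ over full span):
  M_3 = 3w₀Lx/20 - w₀L²/30 - w₀x³/(6L) = 3·(-8)·16·(32/5)/20 - (-8)·16²/30 - (-8)·(32/5)³/(6·16) = -4096/125 kN·m
Load 4 — applied couple M₀=2 kN·m at a=8 m (b=L-a=8):
  M_4 = R_Ax - M_A  [x≤a] with R_A=3/16, M_A=1/2 = (3/16)·(32/5) - (1/2) = 7/10 kN·m
Superposition: M = Σ M_i = -26771/750 kN·m ≈ -35.694667 kN·m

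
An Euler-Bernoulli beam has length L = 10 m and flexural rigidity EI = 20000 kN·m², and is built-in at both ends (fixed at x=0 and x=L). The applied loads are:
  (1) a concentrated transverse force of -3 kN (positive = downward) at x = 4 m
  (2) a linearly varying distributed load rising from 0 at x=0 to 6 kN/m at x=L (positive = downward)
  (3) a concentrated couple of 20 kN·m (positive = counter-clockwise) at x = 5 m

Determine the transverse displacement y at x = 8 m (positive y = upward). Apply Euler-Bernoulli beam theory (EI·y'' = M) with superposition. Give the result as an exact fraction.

Load 1 — point force P=-3 kN at a=4 m (b=L-a=6):
  y_1 = -Pa²(L-x)²(3bL-(3b+a)(L-x))/(6L³EI)  [x>a] = -(-3)·4²·(10-8)²·(3·6·10-(3·6+4)·(10-8))/(6·10³·20000) = 17/78125 m
Load 2 — triangular load w₀=6 kN/m (0→w₀ over full span):
  y_2 = -w₀x²(L-x)²(x+2L)/(120LEI) = -6·8²·(10-8)²·(8+2·10)/(120·10·20000) = -28/15625 m
Load 3 — applied couple M₀=20 kN·m at a=5 m (b=L-a=5):
  y_3 = (R_Ax³/6 - M_Ax²/2 - M₀(x-a)²/2)/EI  [x>a] with R_A=3, M_A=5 = (3·8³/6 - 5·8²/2 - 20·(8-5)²/2)/20000 = 3/10000 m
Superposition: y = Σ y_i = -1593/1250000 m ≈ -0.001274 m

y(8) = -1593/1250000 m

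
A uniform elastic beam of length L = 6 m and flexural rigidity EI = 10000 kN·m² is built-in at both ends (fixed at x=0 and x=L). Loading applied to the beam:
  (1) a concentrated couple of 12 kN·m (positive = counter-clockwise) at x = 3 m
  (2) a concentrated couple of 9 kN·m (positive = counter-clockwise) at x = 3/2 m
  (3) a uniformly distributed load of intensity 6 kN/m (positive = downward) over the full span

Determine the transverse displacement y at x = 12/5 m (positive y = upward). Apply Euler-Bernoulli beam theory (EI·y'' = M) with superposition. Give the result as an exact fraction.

y(12/5) = -76437/50000000 m

Load 1 — applied couple M₀=12 kN·m at a=3 m (b=L-a=3):
  y_1 = (R_Ax³/6 - M_Ax²/2)/EI  [x≤a] with R_A=3, M_A=3 = (3·(12/5)³/6 - 3·(12/5)²/2)/10000 = -27/156250 m
Load 2 — applied couple M₀=9 kN·m at a=3/2 m (b=L-a=9/2):
  y_2 = (R_Ax³/6 - M_Ax²/2 - M₀(x-a)²/2)/EI  [x>a] with R_A=27/16, M_A=-27/16 = ((27/16)·(12/5)³/6 - (-27/16)·(12/5)²/2 - 9·((12/5)-(3/2))²/2)/10000 = 5103/10000000 m
Load 3 — uniform load w=6 kN/m over full span:
  y_3 = -wx²(L-x)²/(24EI) = -6·(12/5)²·(6-(12/5))²/(24·10000) = -729/390625 m
Superposition: y = Σ y_i = -76437/50000000 m ≈ -0.001529 m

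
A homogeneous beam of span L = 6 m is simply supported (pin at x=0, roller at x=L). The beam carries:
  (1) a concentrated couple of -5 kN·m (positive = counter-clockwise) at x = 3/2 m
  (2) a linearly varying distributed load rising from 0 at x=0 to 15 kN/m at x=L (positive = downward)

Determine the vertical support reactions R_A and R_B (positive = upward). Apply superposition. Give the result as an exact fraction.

R_A = 85/6 kN, R_B = 185/6 kN

Load 1 — applied couple M₀=-5 kN·m at a=3/2 m (b=L-a=9/2):
  R_A = M₀/L = (-5)/6 = -5/6 kN
  R_B = -M₀/L = -(-5)/6 = 5/6 kN
Load 2 — triangular load w₀=15 kN/m (0→w₀ over full span):
  R_A = w₀L/6 = 15·6/6 = 15 kN
  R_B = w₀L/3 = 15·6/3 = 30 kN
Superposition: R_A = 85/6 kN, R_B = 185/6 kN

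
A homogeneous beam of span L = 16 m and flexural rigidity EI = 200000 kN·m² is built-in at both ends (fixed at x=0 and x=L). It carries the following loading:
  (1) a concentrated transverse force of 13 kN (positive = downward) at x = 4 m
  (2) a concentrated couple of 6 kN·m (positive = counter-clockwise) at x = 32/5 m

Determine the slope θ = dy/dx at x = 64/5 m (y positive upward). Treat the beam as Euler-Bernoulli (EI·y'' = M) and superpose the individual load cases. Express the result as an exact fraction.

Load 1 — point force P=13 kN at a=4 m (b=L-a=12):
  θ_1 = Pa²(L-x)(2bL-(3b+a)(L-x))/(2L³EI)  [x>a] = 13·4²·(16-(64/5))·(2·12·16-(3·12+4)·(16-(64/5)))/(2·16³·200000) = 13/125000 rad
Load 2 — applied couple M₀=6 kN·m at a=32/5 m (b=L-a=48/5):
  θ_2 = (R_Ax²/2 - M_Ax - M₀(x-a))/EI  [x>a] with R_A=27/50, M_A=18/25 = ((27/50)·(64/5)²/2 - (18/25)·(64/5) - 6·((64/5)-(32/5)))/200000 = -33/1953125 rad
Superposition: θ = Σ θ_i = 1361/15625000 rad ≈ 0.000087 rad

θ(64/5) = 1361/15625000 rad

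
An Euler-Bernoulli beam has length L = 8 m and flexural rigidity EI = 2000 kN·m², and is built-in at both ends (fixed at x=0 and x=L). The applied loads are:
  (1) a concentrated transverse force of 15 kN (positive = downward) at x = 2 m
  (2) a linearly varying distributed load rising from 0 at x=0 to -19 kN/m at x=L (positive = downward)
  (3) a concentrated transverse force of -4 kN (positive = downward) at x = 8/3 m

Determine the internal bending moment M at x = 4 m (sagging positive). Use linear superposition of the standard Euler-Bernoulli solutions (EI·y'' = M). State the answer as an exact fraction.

Load 1 — point force P=15 kN at a=2 m (b=L-a=6):
  M_1 = Pa²(a+3b)(L-x)/L³ - Pa²b/L²  [x>a] = 15·2²·(2+3·6)·(8-4)/8³ - 15·2²·6/8² = 15/4 kN·m
Load 2 — triangular load w₀=-19 kN/m (0→w₀ over full span):
  M_2 = 3w₀Lx/20 - w₀L²/30 - w₀x³/(6L) = 3·(-19)·8·4/20 - (-19)·8²/30 - (-19)·4³/(6·8) = -76/3 kN·m
Load 3 — point force P=-4 kN at a=8/3 m (b=L-a=16/3):
  M_3 = Pa²(a+3b)(L-x)/L³ - Pa²b/L²  [x>a] = (-4)·(8/3)²·((8/3)+3·(16/3))·(8-4)/8³ - (-4)·(8/3)²·(16/3)/8² = -16/9 kN·m
Superposition: M = Σ M_i = -841/36 kN·m ≈ -23.361111 kN·m

M(4) = -841/36 kN·m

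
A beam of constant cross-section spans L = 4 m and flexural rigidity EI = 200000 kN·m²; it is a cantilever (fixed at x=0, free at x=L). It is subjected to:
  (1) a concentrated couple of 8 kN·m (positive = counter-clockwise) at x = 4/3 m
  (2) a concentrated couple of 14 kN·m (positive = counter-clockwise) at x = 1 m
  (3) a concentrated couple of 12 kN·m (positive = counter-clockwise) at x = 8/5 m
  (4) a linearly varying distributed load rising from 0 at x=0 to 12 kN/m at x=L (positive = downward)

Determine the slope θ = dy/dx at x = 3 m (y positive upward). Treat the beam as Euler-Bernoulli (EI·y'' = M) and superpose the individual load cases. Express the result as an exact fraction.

Load 1 — applied couple M₀=8 kN·m at a=4/3 m (b=L-a=8/3):
  θ_1 = M₀a/EI  [x>a] = 8·(4/3)/200000 = 1/18750 rad
Load 2 — applied couple M₀=14 kN·m at a=1 m (b=L-a=3):
  θ_2 = M₀a/EI  [x>a] = 14·1/200000 = 7/100000 rad
Load 3 — applied couple M₀=12 kN·m at a=8/5 m (b=L-a=12/5):
  θ_3 = M₀a/EI  [x>a] = 12·(8/5)/200000 = 3/31250 rad
Load 4 — triangular load w₀=12 kN/m (0→w₀ over full span):
  θ_4 = (w₀Lx²/4-w₀L²x/3-w₀x⁴/(24L))/EI = (12·4·3²/4-12·4²·3/3-12·3⁴/(24·4))/200000 = -753/1600000 rad
Superposition: θ = Σ θ_i = -6031/24000000 rad ≈ -0.000251 rad

θ(3) = -6031/24000000 rad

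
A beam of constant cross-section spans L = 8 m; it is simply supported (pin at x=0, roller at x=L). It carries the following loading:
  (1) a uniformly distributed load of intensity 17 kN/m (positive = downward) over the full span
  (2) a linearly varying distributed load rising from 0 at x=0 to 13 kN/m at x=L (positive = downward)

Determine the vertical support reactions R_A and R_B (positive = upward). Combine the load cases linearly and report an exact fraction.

R_A = 256/3 kN, R_B = 308/3 kN

Load 1 — uniform load w=17 kN/m over full span:
  R_A = wL/2 = 17·8/2 = 68 kN
  R_B = wL/2 = 17·8/2 = 68 kN
Load 2 — triangular load w₀=13 kN/m (0→w₀ over full span):
  R_A = w₀L/6 = 13·8/6 = 52/3 kN
  R_B = w₀L/3 = 13·8/3 = 104/3 kN
Superposition: R_A = 256/3 kN, R_B = 308/3 kN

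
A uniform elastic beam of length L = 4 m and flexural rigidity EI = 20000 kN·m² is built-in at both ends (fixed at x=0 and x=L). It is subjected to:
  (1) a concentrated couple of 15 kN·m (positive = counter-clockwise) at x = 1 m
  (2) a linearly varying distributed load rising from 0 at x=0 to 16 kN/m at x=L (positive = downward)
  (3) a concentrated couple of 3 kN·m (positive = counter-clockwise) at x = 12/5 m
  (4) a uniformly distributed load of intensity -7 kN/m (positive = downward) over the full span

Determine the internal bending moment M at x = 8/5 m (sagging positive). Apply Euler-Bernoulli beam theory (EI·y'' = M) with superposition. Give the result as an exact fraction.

Load 1 — applied couple M₀=15 kN·m at a=1 m (b=L-a=3):
  M_1 = R_Ax - M_A - M₀  [x>a] with R_A=135/32, M_A=-45/16 = (135/32)·(8/5) - (-45/16) - 15 = -87/16 kN·m
Load 2 — triangular load w₀=16 kN/m (0→w₀ over full span):
  M_2 = 3w₀Lx/20 - w₀L²/30 - w₀x³/(6L) = 3·16·4·(8/5)/20 - 16·4²/30 - 16·(8/5)³/(6·4) = 512/125 kN·m
Load 3 — applied couple M₀=3 kN·m at a=12/5 m (b=L-a=8/5):
  M_3 = R_Ax - M_A  [x≤a] with R_A=27/25, M_A=24/25 = (27/25)·(8/5) - (24/25) = 96/125 kN·m
Load 4 — uniform load w=-7 kN/m over full span:
  M_4 = wLx/2 - wL²/12 - wx²/2 = (-7)·4·(8/5)/2 - (-7)·4²/12 - (-7)·(8/5)²/2 = -308/75 kN·m
Superposition: M = Σ M_i = -28081/6000 kN·m ≈ -4.680167 kN·m

M(8/5) = -28081/6000 kN·m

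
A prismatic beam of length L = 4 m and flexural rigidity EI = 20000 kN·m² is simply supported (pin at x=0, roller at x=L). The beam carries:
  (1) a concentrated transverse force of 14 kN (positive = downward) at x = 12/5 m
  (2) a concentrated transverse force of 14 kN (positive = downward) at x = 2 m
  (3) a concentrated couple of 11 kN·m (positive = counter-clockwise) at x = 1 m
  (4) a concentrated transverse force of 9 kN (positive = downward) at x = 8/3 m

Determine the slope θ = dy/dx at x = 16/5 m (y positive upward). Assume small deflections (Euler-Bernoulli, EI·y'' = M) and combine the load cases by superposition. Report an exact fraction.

θ(16/5) = 227687/180000000 rad

Load 1 — point force P=14 kN at a=12/5 m (b=L-a=8/5):
  θ_1 = -Pa(2L²-6Lx+3x²+a²)/(6LEI)  [x>a] = -14·(12/5)·(2·4²-6·4·(16/5)+3·(16/5)²+(12/5)²)/(6·4·20000) = 91/156250 rad
Load 2 — point force P=14 kN at a=2 m (b=L-a=2):
  θ_2 = -Pa(2L²-6Lx+3x²+a²)/(6LEI)  [x>a] = -14·2·(2·4²-6·4·(16/5)+3·(16/5)²+2²)/(6·4·20000) = 147/250000 rad
Load 3 — applied couple M₀=11 kN·m at a=1 m (b=L-a=3):
  θ_3 = (M₀x²/(2L)-M₀(x-a)+C₁)/EI  [x>a] with C₁=M₀(3b²-L²)/(6L)=121/24 = (11·(16/5)²/(2·4)-11·((16/5)-1)+(121/24))/20000 = -3047/12000000 rad
Load 4 — point force P=9 kN at a=8/3 m (b=L-a=4/3):
  θ_4 = -Pa(2L²-6Lx+3x²+a²)/(6LEI)  [x>a] = -9·(8/3)·(2·4²-6·4·(16/5)+3·(16/5)²+(8/3)²)/(6·4·20000) = 49/140625 rad
Superposition: θ = Σ θ_i = 227687/180000000 rad ≈ 0.001265 rad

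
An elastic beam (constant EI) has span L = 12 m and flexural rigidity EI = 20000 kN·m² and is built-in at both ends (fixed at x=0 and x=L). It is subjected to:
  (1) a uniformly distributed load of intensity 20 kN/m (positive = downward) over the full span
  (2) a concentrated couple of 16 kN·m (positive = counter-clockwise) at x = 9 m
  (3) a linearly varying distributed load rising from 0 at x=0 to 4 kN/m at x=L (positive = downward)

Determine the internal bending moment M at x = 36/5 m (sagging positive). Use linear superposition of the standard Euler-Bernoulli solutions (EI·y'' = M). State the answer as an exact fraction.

Load 1 — uniform load w=20 kN/m over full span:
  M_1 = wLx/2 - wL²/12 - wx²/2 = 20·12·(36/5)/2 - 20·12²/12 - 20·(36/5)²/2 = 528/5 kN·m
Load 2 — applied couple M₀=16 kN·m at a=9 m (b=L-a=3):
  M_2 = R_Ax - M_A  [x≤a] with R_A=3/2, M_A=5 = (3/2)·(36/5) - 5 = 29/5 kN·m
Load 3 — triangular load w₀=4 kN/m (0→w₀ over full span):
  M_3 = 3w₀Lx/20 - w₀L²/30 - w₀x³/(6L) = 3·4·12·(36/5)/20 - 4·12²/30 - 4·(36/5)³/(6·12) = 1488/125 kN·m
Superposition: M = Σ M_i = 15413/125 kN·m ≈ 123.304000 kN·m

M(36/5) = 15413/125 kN·m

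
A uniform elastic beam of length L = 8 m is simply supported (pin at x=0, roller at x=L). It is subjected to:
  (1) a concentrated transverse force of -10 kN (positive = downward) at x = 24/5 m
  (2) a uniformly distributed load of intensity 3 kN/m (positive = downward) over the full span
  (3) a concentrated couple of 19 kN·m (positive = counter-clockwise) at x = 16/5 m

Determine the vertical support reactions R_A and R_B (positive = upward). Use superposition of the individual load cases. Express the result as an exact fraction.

Load 1 — point force P=-10 kN at a=24/5 m (b=L-a=16/5):
  R_A = Pb/L = (-10)·(16/5)/8 = -4 kN
  R_B = Pa/L = (-10)·(24/5)/8 = -6 kN
Load 2 — uniform load w=3 kN/m over full span:
  R_A = wL/2 = 3·8/2 = 12 kN
  R_B = wL/2 = 3·8/2 = 12 kN
Load 3 — applied couple M₀=19 kN·m at a=16/5 m (b=L-a=24/5):
  R_A = M₀/L = 19/8 kN
  R_B = -M₀/L = -19/8 kN
Superposition: R_A = 83/8 kN, R_B = 29/8 kN

R_A = 83/8 kN, R_B = 29/8 kN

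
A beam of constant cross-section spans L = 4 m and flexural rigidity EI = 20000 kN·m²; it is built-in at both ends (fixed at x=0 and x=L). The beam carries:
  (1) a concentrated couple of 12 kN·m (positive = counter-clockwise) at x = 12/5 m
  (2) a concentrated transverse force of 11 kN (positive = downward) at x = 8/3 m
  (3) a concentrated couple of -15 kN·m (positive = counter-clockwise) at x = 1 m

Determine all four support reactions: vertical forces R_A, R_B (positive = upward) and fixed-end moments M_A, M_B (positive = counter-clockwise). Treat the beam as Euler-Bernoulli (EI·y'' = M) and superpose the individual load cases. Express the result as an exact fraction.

R_A = 63787/21600 kN, M_A = 107047/10800 kN·m, R_B = 173813/21600 kN, M_B = -105473/10800 kN·m

Load 1 — applied couple M₀=12 kN·m at a=12/5 m (b=L-a=8/5):
  R_A = 6M₀ab/L³ = 6·12·(12/5)·(8/5)/4³ = 108/25 kN
  M_A = M₀b(2a-b)/L² = 12·(8/5)·(2·(12/5)-(8/5))/4² = 96/25 kN·m
  R_B = -6M₀ab/L³ = -6·12·(12/5)·(8/5)/4³ = -108/25 kN
  M_B = M₀a(2b-a)/L² = 12·(12/5)·(2·(8/5)-(12/5))/4² = 36/25 kN·m
Load 2 — point force P=11 kN at a=8/3 m (b=L-a=4/3):
  R_A = Pb²(3a+b)/L³ = 11·(4/3)²·(3·(8/3)+(4/3))/4³ = 77/27 kN
  M_A = Pab²/L² = 11·(8/3)·(4/3)²/4² = 88/27 kN·m
  R_B = Pa²(a+3b)/L³ = 11·(8/3)²·((8/3)+3·(4/3))/4³ = 220/27 kN
  M_B = -Pa²b/L² = -11·(8/3)²·(4/3)/4² = -176/27 kN·m
Load 3 — applied couple M₀=-15 kN·m at a=1 m (b=L-a=3):
  R_A = 6M₀ab/L³ = 6·(-15)·1·3/4³ = -135/32 kN
  M_A = M₀b(2a-b)/L² = (-15)·3·(2·1-3)/4² = 45/16 kN·m
  R_B = -6M₀ab/L³ = -6·(-15)·1·3/4³ = 135/32 kN
  M_B = M₀a(2b-a)/L² = (-15)·1·(2·3-1)/4² = -75/16 kN·m
Superposition: R_A = 63787/21600 kN, M_A = 107047/10800 kN·m, R_B = 173813/21600 kN, M_B = -105473/10800 kN·m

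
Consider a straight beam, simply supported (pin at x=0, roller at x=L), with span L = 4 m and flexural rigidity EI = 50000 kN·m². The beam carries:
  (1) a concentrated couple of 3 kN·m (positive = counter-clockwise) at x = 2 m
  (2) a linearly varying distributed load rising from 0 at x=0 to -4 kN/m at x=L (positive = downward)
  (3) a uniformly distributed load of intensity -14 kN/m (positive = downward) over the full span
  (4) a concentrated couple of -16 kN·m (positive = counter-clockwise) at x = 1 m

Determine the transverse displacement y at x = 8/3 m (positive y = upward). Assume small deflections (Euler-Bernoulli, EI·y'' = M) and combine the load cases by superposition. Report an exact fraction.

y(8/3) = 13459/18225000 m

Load 1 — applied couple M₀=3 kN·m at a=2 m (b=L-a=2):
  y_1 = (M₀x³/(6L)-M₀(x-a)²/2+C₁x)/EI  [x>a] with C₁=M₀(3b²-L²)/(6L)=-1/2 = (3·(8/3)³/(6·4)-3·((8/3)-2)²/2+(-1/2)·(8/3))/50000 = 1/135000 m
Load 2 — triangular load w₀=-4 kN/m (0→w₀ over full span):
  y_2 = -w₀x(7L⁴-10L²x²+3x⁴)/(360LEI) = -(-4)·(8/3)·(7·4⁴-10·4²·(8/3)²+3·(8/3)⁴)/(360·4·50000) = 272/2278125 m
Load 3 — uniform load w=-14 kN/m over full span:
  y_3 = -wx(L³-2Lx²+x³)/(24EI) = -(-14)·(8/3)·(4³-2·4·(8/3)²+(8/3)³)/(24·50000) = 616/759375 m
Load 4 — applied couple M₀=-16 kN·m at a=1 m (b=L-a=3):
  y_4 = (M₀x³/(6L)-M₀(x-a)²/2+C₁x)/EI  [x>a] with C₁=M₀(3b²-L²)/(6L)=-22/3 = ((-16)·(8/3)³/(6·4)-(-16)·((8/3)-1)²/2+(-22/3)·(8/3))/50000 = -101/506250 m
Superposition: y = Σ y_i = 13459/18225000 m ≈ 0.000738 m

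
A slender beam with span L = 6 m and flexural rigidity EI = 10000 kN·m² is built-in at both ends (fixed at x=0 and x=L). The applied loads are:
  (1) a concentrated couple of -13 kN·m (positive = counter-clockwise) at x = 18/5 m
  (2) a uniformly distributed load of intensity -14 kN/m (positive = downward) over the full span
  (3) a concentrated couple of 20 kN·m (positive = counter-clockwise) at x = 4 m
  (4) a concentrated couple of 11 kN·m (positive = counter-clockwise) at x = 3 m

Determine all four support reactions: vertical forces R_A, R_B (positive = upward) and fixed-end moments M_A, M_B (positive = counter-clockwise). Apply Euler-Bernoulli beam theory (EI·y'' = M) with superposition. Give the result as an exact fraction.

Load 1 — applied couple M₀=-13 kN·m at a=18/5 m (b=L-a=12/5):
  R_A = 6M₀ab/L³ = 6·(-13)·(18/5)·(12/5)/6³ = -78/25 kN
  M_A = M₀b(2a-b)/L² = (-13)·(12/5)·(2·(18/5)-(12/5))/6² = -104/25 kN·m
  R_B = -6M₀ab/L³ = -6·(-13)·(18/5)·(12/5)/6³ = 78/25 kN
  M_B = M₀a(2b-a)/L² = (-13)·(18/5)·(2·(12/5)-(18/5))/6² = -39/25 kN·m
Load 2 — uniform load w=-14 kN/m over full span:
  R_A = wL/2 = (-14)·6/2 = -42 kN
  M_A = wL²/12 = (-14)·6²/12 = -42 kN·m
  R_B = wL/2 = (-14)·6/2 = -42 kN
  M_B = -wL²/12 = -(-14)·6²/12 = 42 kN·m
Load 3 — applied couple M₀=20 kN·m at a=4 m (b=L-a=2):
  R_A = 6M₀ab/L³ = 6·20·4·2/6³ = 40/9 kN
  M_A = M₀b(2a-b)/L² = 20·2·(2·4-2)/6² = 20/3 kN·m
  R_B = -6M₀ab/L³ = -6·20·4·2/6³ = -40/9 kN
  M_B = M₀a(2b-a)/L² = 20·4·(2·2-4)/6² = 0 kN·m
Load 4 — applied couple M₀=11 kN·m at a=3 m (b=L-a=3):
  R_A = 6M₀ab/L³ = 6·11·3·3/6³ = 11/4 kN
  M_A = M₀b(2a-b)/L² = 11·3·(2·3-3)/6² = 11/4 kN·m
  R_B = -6M₀ab/L³ = -6·11·3·3/6³ = -11/4 kN
  M_B = M₀a(2b-a)/L² = 11·3·(2·3-3)/6² = 11/4 kN·m
Superposition: R_A = -34133/900 kN, M_A = -11023/300 kN·m, R_B = -41467/900 kN, M_B = 4319/100 kN·m

R_A = -34133/900 kN, M_A = -11023/300 kN·m, R_B = -41467/900 kN, M_B = 4319/100 kN·m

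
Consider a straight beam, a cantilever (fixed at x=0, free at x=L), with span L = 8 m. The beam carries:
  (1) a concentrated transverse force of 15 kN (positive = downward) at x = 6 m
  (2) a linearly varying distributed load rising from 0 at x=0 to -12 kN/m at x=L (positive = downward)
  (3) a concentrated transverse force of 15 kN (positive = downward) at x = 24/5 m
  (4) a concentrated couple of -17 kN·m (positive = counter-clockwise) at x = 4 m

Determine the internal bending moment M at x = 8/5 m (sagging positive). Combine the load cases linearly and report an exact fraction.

Load 1 — point force P=15 kN at a=6 m (b=L-a=2):
  M_1 = -P(a-x)  [x≤a] = -15·(6-(8/5)) = -66 kN·m
Load 2 — triangular load w₀=-12 kN/m (0→w₀ over full span):
  M_2 = w₀Lx/2 - w₀L²/3 - w₀x³/(6L) = (-12)·8·(8/5)/2 - (-12)·8²/3 - (-12)·(8/5)³/(6·8) = 22528/125 kN·m
Load 3 — point force P=15 kN at a=24/5 m (b=L-a=16/5):
  M_3 = -P(a-x)  [x≤a] = -15·((24/5)-(8/5)) = -48 kN·m
Load 4 — applied couple M₀=-17 kN·m at a=4 m (b=L-a=4):
  M_4 = M₀  [x≤a] = (-17) = -17 kN·m
Superposition: M = Σ M_i = 6153/125 kN·m ≈ 49.224000 kN·m

M(8/5) = 6153/125 kN·m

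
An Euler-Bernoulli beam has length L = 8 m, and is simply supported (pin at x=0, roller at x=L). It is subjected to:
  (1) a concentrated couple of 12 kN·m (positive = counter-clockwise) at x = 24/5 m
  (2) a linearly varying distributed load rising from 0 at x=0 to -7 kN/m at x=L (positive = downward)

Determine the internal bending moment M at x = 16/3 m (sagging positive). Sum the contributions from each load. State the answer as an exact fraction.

M(16/3) = -2564/81 kN·m

Load 1 — applied couple M₀=12 kN·m at a=24/5 m (b=L-a=16/5):
  M_1 = M₀x/L - M₀  [x>a] = 12·(16/3)/8 - 12 = -4 kN·m
Load 2 — triangular load w₀=-7 kN/m (0→w₀ over full span):
  M_2 = w₀Lx/6 - w₀x³/(6L) = (-7)·8·(16/3)/6 - (-7)·(16/3)³/(6·8) = -2240/81 kN·m
Superposition: M = Σ M_i = -2564/81 kN·m ≈ -31.654321 kN·m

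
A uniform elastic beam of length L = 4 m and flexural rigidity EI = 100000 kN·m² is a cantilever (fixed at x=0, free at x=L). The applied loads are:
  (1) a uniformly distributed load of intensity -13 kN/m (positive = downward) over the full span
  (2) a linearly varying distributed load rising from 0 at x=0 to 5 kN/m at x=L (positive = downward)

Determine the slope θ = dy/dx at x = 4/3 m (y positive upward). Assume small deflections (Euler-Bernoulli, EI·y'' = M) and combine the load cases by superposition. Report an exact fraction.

Load 1 — uniform load w=-13 kN/m over full span:
  θ_1 = -wx(x²-3Lx+3L²)/(6EI) = -(-13)·(4/3)·((4/3)²-3·4·(4/3)+3·4²)/(6·100000) = 247/253125 rad
Load 2 — triangular load w₀=5 kN/m (0→w₀ over full span):
  θ_2 = (w₀Lx²/4-w₀L²x/3-w₀x⁴/(24L))/EI = (5·4·(4/3)²/4-5·4²·(4/3)/3-5·(4/3)⁴/(24·4))/100000 = -163/607500 rad
Superposition: θ = Σ θ_i = 2149/3037500 rad ≈ 0.000707 rad

θ(4/3) = 2149/3037500 rad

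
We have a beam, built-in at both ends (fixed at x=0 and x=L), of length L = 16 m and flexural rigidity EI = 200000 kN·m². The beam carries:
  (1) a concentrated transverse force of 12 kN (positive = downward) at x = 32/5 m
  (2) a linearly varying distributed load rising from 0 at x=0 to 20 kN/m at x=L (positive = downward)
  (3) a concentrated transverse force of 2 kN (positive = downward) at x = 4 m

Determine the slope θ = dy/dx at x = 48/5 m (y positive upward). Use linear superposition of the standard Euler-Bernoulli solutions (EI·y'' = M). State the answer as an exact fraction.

θ(48/5) = 32369/39062500 rad

Load 1 — point force P=12 kN at a=32/5 m (b=L-a=48/5):
  θ_1 = Pa²(L-x)(2bL-(3b+a)(L-x))/(2L³EI)  [x>a] = 12·(32/5)²·(16-(48/5))·(2·(48/5)·16-(3·(48/5)+(32/5))·(16-(48/5)))/(2·16³·200000) = 1536/9765625 rad
Load 2 — triangular load w₀=20 kN/m (0→w₀ over full span):
  θ_2 = -w₀(2x(L-x)(L-2x)(x+2L)+x²(L-x)²)/(120LEI) = -20·(2·(48/5)·(16-(48/5))·(16-2·(48/5))·((48/5)+2·16)+(48/5)²·(16-(48/5))²)/(120·16·200000) = 256/390625 rad
Load 3 — point force P=2 kN at a=4 m (b=L-a=12):
  θ_3 = Pa²(L-x)(2bL-(3b+a)(L-x))/(2L³EI)  [x>a] = 2·4²·(16-(48/5))·(2·12·16-(3·12+4)·(16-(48/5)))/(2·16³·200000) = 1/62500 rad
Superposition: θ = Σ θ_i = 32369/39062500 rad ≈ 0.000829 rad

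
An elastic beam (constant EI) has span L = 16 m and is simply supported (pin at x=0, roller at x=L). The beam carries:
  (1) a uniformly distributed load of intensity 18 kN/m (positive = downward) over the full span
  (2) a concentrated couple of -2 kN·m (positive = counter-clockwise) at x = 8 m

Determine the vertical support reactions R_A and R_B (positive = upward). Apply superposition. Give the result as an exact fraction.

R_A = 1151/8 kN, R_B = 1153/8 kN

Load 1 — uniform load w=18 kN/m over full span:
  R_A = wL/2 = 18·16/2 = 144 kN
  R_B = wL/2 = 18·16/2 = 144 kN
Load 2 — applied couple M₀=-2 kN·m at a=8 m (b=L-a=8):
  R_A = M₀/L = (-2)/16 = -1/8 kN
  R_B = -M₀/L = -(-2)/16 = 1/8 kN
Superposition: R_A = 1151/8 kN, R_B = 1153/8 kN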